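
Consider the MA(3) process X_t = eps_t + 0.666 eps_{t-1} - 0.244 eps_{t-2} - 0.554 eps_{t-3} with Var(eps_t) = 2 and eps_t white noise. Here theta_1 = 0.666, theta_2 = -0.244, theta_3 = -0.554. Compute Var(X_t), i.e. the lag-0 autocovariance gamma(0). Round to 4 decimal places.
\gamma(0) = 3.6200

For an MA(q) process X_t = eps_t + sum_i theta_i eps_{t-i} with
Var(eps_t) = sigma^2, the variance is
  gamma(0) = sigma^2 * (1 + sum_i theta_i^2).
  sum_i theta_i^2 = (0.666)^2 + (-0.244)^2 + (-0.554)^2 = 0.443556 + 0.059536 + 0.306916 = 0.810008.
  gamma(0) = 2 * (1 + 0.810008) = 2 * 1.810008 = 3.620016, which rounds to 3.6200.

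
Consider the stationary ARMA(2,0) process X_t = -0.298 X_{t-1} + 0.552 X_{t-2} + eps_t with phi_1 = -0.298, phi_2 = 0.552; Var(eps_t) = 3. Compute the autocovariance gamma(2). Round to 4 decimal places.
\gamma(2) = 5.8059

Multiply the model equation by X_{t-k} and take expectations. With theta_0 = psi_0 = 1 and psi_j the MA(infinity) weights, this gives
  gamma(k) - sum_i phi_i gamma(k-i) = c_k,
  c_k = sigma^2 * sum_{j=k..q} theta_j psi_{j-k}   (c_k = 0 for k > q),
using gamma(-m) = gamma(m).
Pure AR (q = 0): c_0 = sigma^2 = 3, c_k = 0 for k >= 1.
Equations for k = 0, 1, 2 (AR order 2, c_2 = 0):
  (E0) gamma(0) = phi_1 gamma(1) + phi_2 gamma(2) + c_0
  (E1) gamma(1) = phi_1 gamma(0) + phi_2 gamma(1) + c_1
  (E2) gamma(2) = phi_1 gamma(1) + phi_2 gamma(0)
From (E1): gamma(1) = A gamma(0) + B with
  A = phi_1 / (1 - phi_2) = -0.298 / 0.448 = -0.665179,   B = c_1 / (1 - phi_2) = 0 / 0.448 = 0.
Insert (E2) into (E0): gamma(0) (1 - phi_2^2) = phi_1 (1 + phi_2) gamma(1) + c_0.
  phi_1 (1 + phi_2) = (-0.298)(1.552) = -0.462496,   1 - phi_2^2 = 0.695296.
Replace gamma(1) by A gamma(0) + B and collect gamma(0):
  gamma(0) [0.695296 - (-0.462496)(-0.665179)] = c_0 = 3
  gamma(0) * 0.387654 = 3
  gamma(0) = 3 / 0.387654 = 7.738868.
  gamma(1) = A gamma(0) = (-0.665179)(7.738868) = -5.147729.
  gamma(2) = phi_1 gamma(1) + phi_2 gamma(0) = (-0.298)(-5.147729) + (0.552)(7.738868) = 5.805879.
Therefore gamma(2) = 5.8059 (to 4 decimal places).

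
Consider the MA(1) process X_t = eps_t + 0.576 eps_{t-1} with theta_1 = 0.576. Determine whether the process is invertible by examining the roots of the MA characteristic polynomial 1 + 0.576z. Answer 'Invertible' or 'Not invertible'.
\text{Invertible}

The MA(q) characteristic polynomial is P(z) = 1 + 0.576z.
Invertibility requires all roots to lie outside the unit circle, i.e. |z| > 1 for every root.
This is linear in z: 1 + (0.576) z = 0  =>  z = -1/(0.576) = -1.736111,  |z| = 1.736111.
Moduli of all roots: 1.7361.
All moduli strictly greater than 1? Yes.
Verdict: Invertible.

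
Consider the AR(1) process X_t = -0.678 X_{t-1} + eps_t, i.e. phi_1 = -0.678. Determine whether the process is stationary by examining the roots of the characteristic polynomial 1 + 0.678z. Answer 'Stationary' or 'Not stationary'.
\text{Stationary}

The AR(p) characteristic polynomial is P(z) = 1 + 0.678z.
Stationarity requires all roots to lie outside the unit circle, i.e. |z| > 1 for every root.
This is linear in z: 1 + (0.678) z = 0  =>  z = -1/(0.678) = -1.474926,  |z| = 1.474926.
Moduli of all roots: 1.4749.
All moduli strictly greater than 1? Yes.
Verdict: Stationary.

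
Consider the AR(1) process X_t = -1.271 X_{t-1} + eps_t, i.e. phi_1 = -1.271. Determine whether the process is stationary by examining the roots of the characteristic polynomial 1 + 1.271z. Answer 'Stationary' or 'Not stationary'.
\text{Not stationary}

The AR(p) characteristic polynomial is P(z) = 1 + 1.271z.
Stationarity requires all roots to lie outside the unit circle, i.e. |z| > 1 for every root.
This is linear in z: 1 + (1.271) z = 0  =>  z = -1/(1.271) = -0.786782,  |z| = 0.786782.
Moduli of all roots: 0.7868.
All moduli strictly greater than 1? No.
Verdict: Not stationary.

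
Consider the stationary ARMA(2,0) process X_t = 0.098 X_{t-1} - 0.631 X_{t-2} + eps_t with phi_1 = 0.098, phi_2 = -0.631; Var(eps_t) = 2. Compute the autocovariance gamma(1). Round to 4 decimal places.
\gamma(1) = 0.2004

Multiply the model equation by X_{t-k} and take expectations. With theta_0 = psi_0 = 1 and psi_j the MA(infinity) weights, this gives
  gamma(k) - sum_i phi_i gamma(k-i) = c_k,
  c_k = sigma^2 * sum_{j=k..q} theta_j psi_{j-k}   (c_k = 0 for k > q),
using gamma(-m) = gamma(m).
Pure AR (q = 0): c_0 = sigma^2 = 2, c_k = 0 for k >= 1.
Equations for k = 0, 1, 2 (AR order 2, c_2 = 0):
  (E0) gamma(0) = phi_1 gamma(1) + phi_2 gamma(2) + c_0
  (E1) gamma(1) = phi_1 gamma(0) + phi_2 gamma(1) + c_1
  (E2) gamma(2) = phi_1 gamma(1) + phi_2 gamma(0)
From (E1): gamma(1) = A gamma(0) + B with
  A = phi_1 / (1 - phi_2) = 0.098 / 1.631 = 0.060086,   B = c_1 / (1 - phi_2) = 0 / 1.631 = 0.
Insert (E2) into (E0): gamma(0) (1 - phi_2^2) = phi_1 (1 + phi_2) gamma(1) + c_0.
  phi_1 (1 + phi_2) = (0.098)(0.369) = 0.036162,   1 - phi_2^2 = 0.601839.
Replace gamma(1) by A gamma(0) + B and collect gamma(0):
  gamma(0) [0.601839 - (0.036162)(0.060086)] = c_0 = 2
  gamma(0) * 0.599666 = 2
  gamma(0) = 2 / 0.599666 = 3.335189.
  gamma(1) = A gamma(0) = (0.060086)(3.335189) = 0.200398.
Therefore gamma(1) = 0.2004 (to 4 decimal places).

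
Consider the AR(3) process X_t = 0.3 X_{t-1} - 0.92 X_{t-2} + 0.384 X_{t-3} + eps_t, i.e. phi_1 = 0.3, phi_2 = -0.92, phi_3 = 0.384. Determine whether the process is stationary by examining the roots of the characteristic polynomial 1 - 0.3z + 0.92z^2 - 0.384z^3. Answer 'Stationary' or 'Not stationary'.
\text{Stationary}

The AR(p) characteristic polynomial is P(z) = 1 - 0.3z + 0.92z^2 - 0.384z^3.
Stationarity requires all roots to lie outside the unit circle, i.e. |z| > 1 for every root.
Degree 3: look for a simple real root z0 first, then factor out (1 - z/z0) and solve the remaining quadratic.
Testing z0 = 2.5: P(2.5) = 1 + (-0.3)(2.5) + (0.92)(2.5)^2 + (-0.384)(2.5)^3
  = 1 + (-0.75) + (5.75) + (-6) = 0.  So z_0 = 2.5 is a root, |z_0| = 2.5.
Divide out the factor (1 - 0.4 z) = (1 - z/z0) (since 1/z0 = 0.4):
  P(z) = (1 - 0.4 z)(1 + (0.1) z + (0.96) z^2)
  [check: z-coef 0.1 - (0.4) = -0.3; z^2-coef 0.96 - (0.4)(0.1) = 0.92; z^3-coef -(0.4)(0.96) = -0.384.]
Remaining roots from the quadratic factor 1 + (0.1) z + (0.96) z^2:
  Set 1 + (0.1) z + (0.96) z^2 = 0, i.e. a z^2 + b z + c = 0 with a = 0.96, b = 0.1, c = 1.
  Discriminant D = b^2 - 4ac = (0.1)^2 - 4*(0.96)*1 = 0.01 - (3.84) = -3.83.
  D < 0, so the roots are the complex-conjugate pair z = (-b +/- i sqrt(-D)) / (2a) = -0.0521 +/- 1.0193i.
  For a conjugate pair |z|^2 = z * conj(z) = (product of roots) = c/a = 1/(0.96) = 1.041667, so |z| = sqrt(1.041667) = 1.0206 for both roots.
Moduli of all roots: 2.5000, 1.0206, 1.0206.
All moduli strictly greater than 1? Yes.
Verdict: Stationary.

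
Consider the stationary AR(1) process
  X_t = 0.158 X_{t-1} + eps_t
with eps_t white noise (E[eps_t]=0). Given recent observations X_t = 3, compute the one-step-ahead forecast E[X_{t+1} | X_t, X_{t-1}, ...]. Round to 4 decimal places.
E[X_{t+1} \mid \mathcal F_t] = 0.4740

For an AR(p) model X_t = c + sum_i phi_i X_{t-i} + eps_t, the
one-step-ahead conditional mean is
  E[X_{t+1} | X_t, ...] = c + sum_i phi_i X_{t+1-i}.
Substitute known values:
  E[X_{t+1} | ...] = (0.158) * (3)
                   = 0.4740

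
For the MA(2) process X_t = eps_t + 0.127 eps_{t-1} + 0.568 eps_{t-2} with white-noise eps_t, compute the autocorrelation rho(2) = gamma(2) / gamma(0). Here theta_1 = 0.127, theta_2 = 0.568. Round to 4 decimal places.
\rho(2) = 0.4243

For an MA(q) process with theta_0 = 1, the autocovariance is
  gamma(k) = sigma^2 * sum_{i=0..q-k} theta_i * theta_{i+k},
and rho(k) = gamma(k) / gamma(0). Sigma^2 cancels.
  numerator   = (1)*(0.568) = 0.568.
  denominator = (1)^2 + (0.127)^2 + (0.568)^2 = 1.338753.
  rho(2) = 0.568 / 1.338753 = 0.4243.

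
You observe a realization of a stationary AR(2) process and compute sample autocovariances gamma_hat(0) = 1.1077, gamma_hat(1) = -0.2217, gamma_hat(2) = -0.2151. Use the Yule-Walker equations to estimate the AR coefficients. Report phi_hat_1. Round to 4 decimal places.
\hat\phi_{1} = -0.2490

The Yule-Walker equations for an AR(p) process read, in matrix form,
  Gamma_p phi = r_p,   with   (Gamma_p)_{ij} = gamma(|i - j|),
                       (r_p)_i = gamma(i),   i,j = 1..p.
Substitute the sample gammas (Toeplitz matrix and right-hand side of size 2):
  Gamma_p = [[1.1077, -0.2217], [-0.2217, 1.1077]]
  r_p     = [-0.2217, -0.2151]
Written out:
  1.1077 phi_1 - 0.2217 phi_2 = -0.2217
  -0.2217 phi_1 + 1.1077 phi_2 = -0.2151
Solve by Cramer's rule:
  det = gamma(0)^2 - gamma(1)^2 = (1.1077)^2 - (-0.2217)^2 = 1.22699929 - 0.04915089 = 1.1778484
  phi_hat_1 = [gamma(1) gamma(0) - gamma(1) gamma(2)] / det = [(-0.2217)(1.1077) - (-0.2217)(-0.2151)] / 1.1778484 = -0.29326476 / 1.1778484 = -0.249
  phi_hat_2 = [gamma(0) gamma(2) - gamma(1)^2] / det = [(1.1077)(-0.2151) - (-0.2217)^2] / 1.1778484 = -0.28741716 / 1.1778484 = -0.244
So phi_hat = [-0.2490, -0.2440].
Therefore phi_hat_1 = -0.2490.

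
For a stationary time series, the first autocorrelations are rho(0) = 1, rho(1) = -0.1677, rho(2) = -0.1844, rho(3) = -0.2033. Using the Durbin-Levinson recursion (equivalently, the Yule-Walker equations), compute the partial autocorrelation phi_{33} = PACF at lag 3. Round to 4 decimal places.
\phi_{33} = -0.3000

The PACF at lag k is phi_{kk}, the last component of the solution
to the Yule-Walker system G_k phi = r_k where
  (G_k)_{ij} = rho(|i - j|), (r_k)_i = rho(i), i,j = 1..k.
Equivalently, Durbin-Levinson gives phi_{kk} iteratively:
  phi_{11} = rho(1)
  phi_{kk} = [rho(k) - sum_{j=1..k-1} phi_{k-1,j} rho(k-j)]
            / [1 - sum_{j=1..k-1} phi_{k-1,j} rho(j)],
  phi_{k,j} = phi_{k-1,j} - phi_{kk} phi_{k-1,k-j},  j = 1..k-1.
Step k = 1:
  phi_11 = rho(1) = -0.1677.
Step k = 2:
  phi_22 = [rho(2) - phi_11 rho(1)] / [1 - phi_11 rho(1)] = [-0.1844 - (-0.1677)(-0.1677)] / [1 - (-0.1677)(-0.1677)]
         = -0.21252329 / 0.97187671 = -0.218673.
  Update: phi_21 = phi_11 - phi_22 phi_11 = -0.1677 - (-0.218673)(-0.1677) = -0.204371.
Step k = 3:
  phi_33 = [rho(3) - phi_21 rho(2) - phi_22 rho(1)] / [1 - phi_21 rho(1) - phi_22 rho(2)]
    numerator   = -0.2033 - (-0.204371)(-0.1844) - (-0.218673)(-0.1677) = -0.27765758
    denominator = 1 - (-0.204371)(-0.1677) - (-0.218673)(-0.1844) = 0.92540358
  phi_33 = -0.27765758 / 0.92540358 = -0.3.
Therefore phi_{33} = -0.3000.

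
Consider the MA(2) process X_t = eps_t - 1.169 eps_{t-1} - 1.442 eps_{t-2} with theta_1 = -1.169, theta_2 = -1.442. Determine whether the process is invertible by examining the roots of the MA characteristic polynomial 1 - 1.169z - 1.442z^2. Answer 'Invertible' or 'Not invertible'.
\text{Not invertible}

The MA(q) characteristic polynomial is P(z) = 1 - 1.169z - 1.442z^2.
Invertibility requires all roots to lie outside the unit circle, i.e. |z| > 1 for every root.
Set 1 + (-1.169) z + (-1.442) z^2 = 0, i.e. a z^2 + b z + c = 0 with a = -1.442, b = -1.169, c = 1.
Discriminant D = b^2 - 4ac = (-1.169)^2 - 4*(-1.442)*1 = 1.366561 - (-5.768) = 7.134561.
D >= 0, so the roots are real: z = (-b +/- sqrt(D)) / (2a) = (1.169 +/- 2.67106) / (-2.884).
  z_1 = (1.169 + 2.67106) / (-2.884) = -1.3315,   |z_1| = 1.3315.
  z_2 = (1.169 - 2.67106) / (-2.884) = 0.5208,   |z_2| = 0.5208.
Moduli of all roots: 1.3315, 0.5208.
All moduli strictly greater than 1? No.
Verdict: Not invertible.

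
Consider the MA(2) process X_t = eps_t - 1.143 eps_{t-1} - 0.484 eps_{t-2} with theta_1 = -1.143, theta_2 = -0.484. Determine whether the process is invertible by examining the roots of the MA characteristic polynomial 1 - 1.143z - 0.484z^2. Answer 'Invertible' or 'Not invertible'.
\text{Not invertible}

The MA(q) characteristic polynomial is P(z) = 1 - 1.143z - 0.484z^2.
Invertibility requires all roots to lie outside the unit circle, i.e. |z| > 1 for every root.
Set 1 + (-1.143) z + (-0.484) z^2 = 0, i.e. a z^2 + b z + c = 0 with a = -0.484, b = -1.143, c = 1.
Discriminant D = b^2 - 4ac = (-1.143)^2 - 4*(-0.484)*1 = 1.306449 - (-1.936) = 3.242449.
D >= 0, so the roots are real: z = (-b +/- sqrt(D)) / (2a) = (1.143 +/- 1.80068) / (-0.968).
  z_1 = (1.143 + 1.80068) / (-0.968) = -3.041,   |z_1| = 3.041.
  z_2 = (1.143 - 1.80068) / (-0.968) = 0.6794,   |z_2| = 0.6794.
Moduli of all roots: 3.0410, 0.6794.
All moduli strictly greater than 1? No.
Verdict: Not invertible.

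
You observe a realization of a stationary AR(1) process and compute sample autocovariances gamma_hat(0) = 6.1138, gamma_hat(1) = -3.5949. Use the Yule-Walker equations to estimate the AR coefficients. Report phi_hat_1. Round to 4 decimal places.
\hat\phi_{1} = -0.5880

The Yule-Walker equations for an AR(p) process read, in matrix form,
  Gamma_p phi = r_p,   with   (Gamma_p)_{ij} = gamma(|i - j|),
                       (r_p)_i = gamma(i),   i,j = 1..p.
Substitute the sample gammas (Toeplitz matrix and right-hand side of size 1):
  Gamma_p = [[6.1138]]
  r_p     = [-3.5949]
With p = 1 this is the single equation gamma(0) phi_1 = gamma(1):
  phi_hat_1 = gamma(1) / gamma(0) = -3.5949 / 6.1138 = -0.5880.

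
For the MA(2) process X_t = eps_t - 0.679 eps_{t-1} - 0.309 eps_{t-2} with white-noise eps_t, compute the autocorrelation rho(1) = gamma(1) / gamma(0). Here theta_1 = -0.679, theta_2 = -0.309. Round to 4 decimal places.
\rho(1) = -0.3014

For an MA(q) process with theta_0 = 1, the autocovariance is
  gamma(k) = sigma^2 * sum_{i=0..q-k} theta_i * theta_{i+k},
and rho(k) = gamma(k) / gamma(0). Sigma^2 cancels.
  numerator   = (1)*(-0.679) + (-0.679)*(-0.309) = -0.469189.
  denominator = (1)^2 + (-0.679)^2 + (-0.309)^2 = 1.556522.
  rho(1) = -0.469189 / 1.556522 = -0.3014.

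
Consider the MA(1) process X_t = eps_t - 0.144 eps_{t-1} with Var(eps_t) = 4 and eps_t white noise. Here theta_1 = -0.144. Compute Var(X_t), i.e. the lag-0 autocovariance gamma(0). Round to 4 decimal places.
\gamma(0) = 4.0829

For an MA(q) process X_t = eps_t + sum_i theta_i eps_{t-i} with
Var(eps_t) = sigma^2, the variance is
  gamma(0) = sigma^2 * (1 + sum_i theta_i^2).
  sum_i theta_i^2 = (-0.144)^2 = 0.020736.
  gamma(0) = 4 * (1 + 0.020736) = 4 * 1.020736 = 4.082944, which rounds to 4.0829.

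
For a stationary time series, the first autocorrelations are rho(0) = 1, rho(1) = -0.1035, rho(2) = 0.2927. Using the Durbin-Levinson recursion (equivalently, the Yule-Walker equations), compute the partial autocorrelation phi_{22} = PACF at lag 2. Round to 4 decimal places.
\phi_{22} = 0.2850

The PACF at lag k is phi_{kk}, the last component of the solution
to the Yule-Walker system G_k phi = r_k where
  (G_k)_{ij} = rho(|i - j|), (r_k)_i = rho(i), i,j = 1..k.
Equivalently, Durbin-Levinson gives phi_{kk} iteratively:
  phi_{11} = rho(1)
  phi_{kk} = [rho(k) - sum_{j=1..k-1} phi_{k-1,j} rho(k-j)]
            / [1 - sum_{j=1..k-1} phi_{k-1,j} rho(j)],
  phi_{k,j} = phi_{k-1,j} - phi_{kk} phi_{k-1,k-j},  j = 1..k-1.
Step k = 1:
  phi_11 = rho(1) = -0.1035.
Step k = 2:
  phi_22 = [rho(2) - phi_11 rho(1)] / [1 - phi_11 rho(1)] = [0.2927 - (-0.1035)(-0.1035)] / [1 - (-0.1035)(-0.1035)]
         = 0.28198775 / 0.98928775 = 0.285.
Therefore phi_{22} = 0.2850.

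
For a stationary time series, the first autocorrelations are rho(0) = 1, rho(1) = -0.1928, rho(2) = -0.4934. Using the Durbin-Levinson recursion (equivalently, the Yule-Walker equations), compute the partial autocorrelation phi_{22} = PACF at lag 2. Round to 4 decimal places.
\phi_{22} = -0.5511

The PACF at lag k is phi_{kk}, the last component of the solution
to the Yule-Walker system G_k phi = r_k where
  (G_k)_{ij} = rho(|i - j|), (r_k)_i = rho(i), i,j = 1..k.
Equivalently, Durbin-Levinson gives phi_{kk} iteratively:
  phi_{11} = rho(1)
  phi_{kk} = [rho(k) - sum_{j=1..k-1} phi_{k-1,j} rho(k-j)]
            / [1 - sum_{j=1..k-1} phi_{k-1,j} rho(j)],
  phi_{k,j} = phi_{k-1,j} - phi_{kk} phi_{k-1,k-j},  j = 1..k-1.
Step k = 1:
  phi_11 = rho(1) = -0.1928.
Step k = 2:
  phi_22 = [rho(2) - phi_11 rho(1)] / [1 - phi_11 rho(1)] = [-0.4934 - (-0.1928)(-0.1928)] / [1 - (-0.1928)(-0.1928)]
         = -0.53057184 / 0.96282816 = -0.5511.
Therefore phi_{22} = -0.5511.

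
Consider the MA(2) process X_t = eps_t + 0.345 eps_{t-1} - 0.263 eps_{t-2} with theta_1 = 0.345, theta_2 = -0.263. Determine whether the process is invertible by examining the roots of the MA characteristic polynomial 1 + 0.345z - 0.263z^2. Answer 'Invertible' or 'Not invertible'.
\text{Invertible}

The MA(q) characteristic polynomial is P(z) = 1 + 0.345z - 0.263z^2.
Invertibility requires all roots to lie outside the unit circle, i.e. |z| > 1 for every root.
Set 1 + (0.345) z + (-0.263) z^2 = 0, i.e. a z^2 + b z + c = 0 with a = -0.263, b = 0.345, c = 1.
Discriminant D = b^2 - 4ac = (0.345)^2 - 4*(-0.263)*1 = 0.119025 - (-1.052) = 1.171025.
D >= 0, so the roots are real: z = (-b +/- sqrt(D)) / (2a) = (-0.345 +/- 1.082139) / (-0.526).
  z_1 = (-0.345 + 1.082139) / (-0.526) = -1.4014,   |z_1| = 1.4014.
  z_2 = (-0.345 - 1.082139) / (-0.526) = 2.7132,   |z_2| = 2.7132.
Moduli of all roots: 1.4014, 2.7132.
All moduli strictly greater than 1? Yes.
Verdict: Invertible.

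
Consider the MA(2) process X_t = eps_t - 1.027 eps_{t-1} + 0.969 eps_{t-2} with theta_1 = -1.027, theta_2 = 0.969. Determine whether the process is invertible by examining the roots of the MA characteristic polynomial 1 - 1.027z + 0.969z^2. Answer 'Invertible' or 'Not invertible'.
\text{Invertible}

The MA(q) characteristic polynomial is P(z) = 1 - 1.027z + 0.969z^2.
Invertibility requires all roots to lie outside the unit circle, i.e. |z| > 1 for every root.
Set 1 + (-1.027) z + (0.969) z^2 = 0, i.e. a z^2 + b z + c = 0 with a = 0.969, b = -1.027, c = 1.
Discriminant D = b^2 - 4ac = (-1.027)^2 - 4*(0.969)*1 = 1.054729 - (3.876) = -2.821271.
D < 0, so the roots are the complex-conjugate pair z = (-b +/- i sqrt(-D)) / (2a) = 0.5299 +/- 0.8667i.
For a conjugate pair |z|^2 = z * conj(z) = (product of roots) = c/a = 1/(0.969) = 1.031992, so |z| = sqrt(1.031992) = 1.0159 for both roots.
Moduli of all roots: 1.0159, 1.0159.
All moduli strictly greater than 1? Yes.
Verdict: Invertible.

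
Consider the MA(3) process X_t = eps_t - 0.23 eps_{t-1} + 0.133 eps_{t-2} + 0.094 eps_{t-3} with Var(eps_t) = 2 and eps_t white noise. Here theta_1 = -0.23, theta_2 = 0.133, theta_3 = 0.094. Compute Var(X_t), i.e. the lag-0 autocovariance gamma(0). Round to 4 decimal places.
\gamma(0) = 2.1589

For an MA(q) process X_t = eps_t + sum_i theta_i eps_{t-i} with
Var(eps_t) = sigma^2, the variance is
  gamma(0) = sigma^2 * (1 + sum_i theta_i^2).
  sum_i theta_i^2 = (-0.23)^2 + (0.133)^2 + (0.094)^2 = 0.0529 + 0.017689 + 0.008836 = 0.079425.
  gamma(0) = 2 * (1 + 0.079425) = 2 * 1.079425 = 2.15885, which rounds to 2.1589.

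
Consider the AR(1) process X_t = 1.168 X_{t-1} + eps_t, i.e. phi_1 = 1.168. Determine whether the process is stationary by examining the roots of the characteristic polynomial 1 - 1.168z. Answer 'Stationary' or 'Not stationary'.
\text{Not stationary}

The AR(p) characteristic polynomial is P(z) = 1 - 1.168z.
Stationarity requires all roots to lie outside the unit circle, i.e. |z| > 1 for every root.
This is linear in z: 1 + (-1.168) z = 0  =>  z = -1/(-1.168) = 0.856164,  |z| = 0.856164.
Moduli of all roots: 0.8562.
All moduli strictly greater than 1? No.
Verdict: Not stationary.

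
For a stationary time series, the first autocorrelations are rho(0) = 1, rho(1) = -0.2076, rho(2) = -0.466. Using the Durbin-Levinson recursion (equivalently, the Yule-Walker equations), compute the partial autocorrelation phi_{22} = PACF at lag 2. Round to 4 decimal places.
\phi_{22} = -0.5320

The PACF at lag k is phi_{kk}, the last component of the solution
to the Yule-Walker system G_k phi = r_k where
  (G_k)_{ij} = rho(|i - j|), (r_k)_i = rho(i), i,j = 1..k.
Equivalently, Durbin-Levinson gives phi_{kk} iteratively:
  phi_{11} = rho(1)
  phi_{kk} = [rho(k) - sum_{j=1..k-1} phi_{k-1,j} rho(k-j)]
            / [1 - sum_{j=1..k-1} phi_{k-1,j} rho(j)],
  phi_{k,j} = phi_{k-1,j} - phi_{kk} phi_{k-1,k-j},  j = 1..k-1.
Step k = 1:
  phi_11 = rho(1) = -0.2076.
Step k = 2:
  phi_22 = [rho(2) - phi_11 rho(1)] / [1 - phi_11 rho(1)] = [-0.466 - (-0.2076)(-0.2076)] / [1 - (-0.2076)(-0.2076)]
         = -0.50909776 / 0.95690224 = -0.532.
Therefore phi_{22} = -0.5320.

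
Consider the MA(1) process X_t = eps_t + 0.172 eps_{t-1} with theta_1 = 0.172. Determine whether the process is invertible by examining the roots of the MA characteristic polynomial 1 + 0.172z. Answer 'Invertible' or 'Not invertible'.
\text{Invertible}

The MA(q) characteristic polynomial is P(z) = 1 + 0.172z.
Invertibility requires all roots to lie outside the unit circle, i.e. |z| > 1 for every root.
This is linear in z: 1 + (0.172) z = 0  =>  z = -1/(0.172) = -5.813953,  |z| = 5.813953.
Moduli of all roots: 5.8140.
All moduli strictly greater than 1? Yes.
Verdict: Invertible.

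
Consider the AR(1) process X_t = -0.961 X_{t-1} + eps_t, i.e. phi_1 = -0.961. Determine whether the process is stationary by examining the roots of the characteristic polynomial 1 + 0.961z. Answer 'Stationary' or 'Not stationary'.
\text{Stationary}

The AR(p) characteristic polynomial is P(z) = 1 + 0.961z.
Stationarity requires all roots to lie outside the unit circle, i.e. |z| > 1 for every root.
This is linear in z: 1 + (0.961) z = 0  =>  z = -1/(0.961) = -1.040583,  |z| = 1.040583.
Moduli of all roots: 1.0406.
All moduli strictly greater than 1? Yes.
Verdict: Stationary.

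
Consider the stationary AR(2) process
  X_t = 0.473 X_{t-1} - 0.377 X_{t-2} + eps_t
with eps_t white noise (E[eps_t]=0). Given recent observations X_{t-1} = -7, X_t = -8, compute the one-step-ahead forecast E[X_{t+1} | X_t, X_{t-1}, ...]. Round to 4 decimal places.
E[X_{t+1} \mid \mathcal F_t] = -1.1450

For an AR(p) model X_t = c + sum_i phi_i X_{t-i} + eps_t, the
one-step-ahead conditional mean is
  E[X_{t+1} | X_t, ...] = c + sum_i phi_i X_{t+1-i}.
Substitute known values:
  E[X_{t+1} | ...] = (0.473) * (-8) + (-0.377) * (-7)
                   = -1.1450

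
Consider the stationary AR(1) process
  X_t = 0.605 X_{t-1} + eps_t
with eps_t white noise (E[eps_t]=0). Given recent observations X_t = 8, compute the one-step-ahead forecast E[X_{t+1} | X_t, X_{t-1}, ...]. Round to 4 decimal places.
E[X_{t+1} \mid \mathcal F_t] = 4.8400

For an AR(p) model X_t = c + sum_i phi_i X_{t-i} + eps_t, the
one-step-ahead conditional mean is
  E[X_{t+1} | X_t, ...] = c + sum_i phi_i X_{t+1-i}.
Substitute known values:
  E[X_{t+1} | ...] = (0.605) * (8)
                   = 4.8400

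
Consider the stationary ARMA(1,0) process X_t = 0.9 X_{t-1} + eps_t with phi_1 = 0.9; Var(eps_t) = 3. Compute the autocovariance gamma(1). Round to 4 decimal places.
\gamma(1) = 14.2105

Multiply the model equation by X_{t-k} and take expectations. With theta_0 = psi_0 = 1 and psi_j the MA(infinity) weights, this gives
  gamma(k) - sum_i phi_i gamma(k-i) = c_k,
  c_k = sigma^2 * sum_{j=k..q} theta_j psi_{j-k}   (c_k = 0 for k > q),
using gamma(-m) = gamma(m).
Pure AR (q = 0): c_0 = sigma^2 = 3, c_k = 0 for k >= 1.
Equations for k = 0 and k = 1 (AR order 1):
  gamma(0) = phi_1 gamma(1) + c_0
  gamma(1) = phi_1 gamma(0) + c_1
Substituting the second into the first: gamma(0) (1 - phi_1^2) = c_0 + phi_1 c_1, so
  gamma(0) = c_0 / (1 - phi_1^2) = 3 / (1 - (0.9)^2) = 3 / 0.19 = 15.789474.
  gamma(1) = phi_1 gamma(0) = (0.9)(15.789474) = 14.210526.
Therefore gamma(1) = 14.2105 (to 4 decimal places).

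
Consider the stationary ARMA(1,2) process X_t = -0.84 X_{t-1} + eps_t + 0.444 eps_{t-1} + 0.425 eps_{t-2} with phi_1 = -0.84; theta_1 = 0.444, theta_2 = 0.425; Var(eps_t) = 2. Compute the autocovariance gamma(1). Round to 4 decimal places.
\gamma(1) = -4.6677

Multiply the model equation by X_{t-k} and take expectations. With theta_0 = psi_0 = 1 and psi_j the MA(infinity) weights, this gives
  gamma(k) - sum_i phi_i gamma(k-i) = c_k,
  c_k = sigma^2 * sum_{j=k..q} theta_j psi_{j-k}   (c_k = 0 for k > q),
using gamma(-m) = gamma(m).
psi-weights needed (psi_j = theta_j + sum_i phi_i psi_{j-i}):
  psi_1 = theta_1 + phi_1 = 0.444 + (-0.84) = -0.396
  psi_2 = theta_2 + phi_1 psi_1 = 0.425 + (-0.84)(-0.396) = 0.75764
Right-hand sides:
  c_0 = sigma^2 (1 + theta_1 psi_1 + theta_2 psi_2) = 2 * (1 + (0.444)(-0.396) + (0.425)(0.75764)) = 2 * 1.146173 = 2.292346
  c_1 = sigma^2 (theta_1 + theta_2 psi_1) = 2 * (0.444 + (0.425)(-0.396)) = 0.5514
  c_2 = sigma^2 theta_2 = 2 * (0.425) = 0.85
Equations for k = 0 and k = 1 (AR order 1):
  gamma(0) = phi_1 gamma(1) + c_0
  gamma(1) = phi_1 gamma(0) + c_1
Substituting the second into the first: gamma(0) (1 - phi_1^2) = c_0 + phi_1 c_1, so
  gamma(0) = (c_0 + phi_1 c_1) / (1 - phi_1^2) = (2.292346 + (-0.84)(0.5514)) / (1 - (-0.84)^2) = 1.82917 / 0.2944 = 6.213213.
  gamma(1) = phi_1 gamma(0) + c_1 = (-0.84)(6.213213) + (0.5514) = -4.667699.
Therefore gamma(1) = -4.6677 (to 4 decimal places).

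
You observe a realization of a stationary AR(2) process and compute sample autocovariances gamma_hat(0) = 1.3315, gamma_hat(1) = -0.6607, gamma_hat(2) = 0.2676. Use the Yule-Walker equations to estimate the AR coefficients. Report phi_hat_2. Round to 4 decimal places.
\hat\phi_{2} = -0.0600

The Yule-Walker equations for an AR(p) process read, in matrix form,
  Gamma_p phi = r_p,   with   (Gamma_p)_{ij} = gamma(|i - j|),
                       (r_p)_i = gamma(i),   i,j = 1..p.
Substitute the sample gammas (Toeplitz matrix and right-hand side of size 2):
  Gamma_p = [[1.3315, -0.6607], [-0.6607, 1.3315]]
  r_p     = [-0.6607, 0.2676]
Written out:
  1.3315 phi_1 - 0.6607 phi_2 = -0.6607
  -0.6607 phi_1 + 1.3315 phi_2 = 0.2676
Solve by Cramer's rule:
  det = gamma(0)^2 - gamma(1)^2 = (1.3315)^2 - (-0.6607)^2 = 1.77289225 - 0.43652449 = 1.33636776
  phi_hat_1 = [gamma(1) gamma(0) - gamma(1) gamma(2)] / det = [(-0.6607)(1.3315) - (-0.6607)(0.2676)] / 1.33636776 = -0.70291873 / 1.33636776 = -0.526
  phi_hat_2 = [gamma(0) gamma(2) - gamma(1)^2] / det = [(1.3315)(0.2676) - (-0.6607)^2] / 1.33636776 = -0.08021509 / 1.33636776 = -0.06
So phi_hat = [-0.5260, -0.0600].
Therefore phi_hat_2 = -0.0600.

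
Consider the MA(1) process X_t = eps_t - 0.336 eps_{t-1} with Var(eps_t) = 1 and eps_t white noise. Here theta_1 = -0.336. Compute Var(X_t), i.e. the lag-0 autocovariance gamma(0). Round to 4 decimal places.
\gamma(0) = 1.1129

For an MA(q) process X_t = eps_t + sum_i theta_i eps_{t-i} with
Var(eps_t) = sigma^2, the variance is
  gamma(0) = sigma^2 * (1 + sum_i theta_i^2).
  sum_i theta_i^2 = (-0.336)^2 = 0.112896.
  gamma(0) = 1 * (1 + 0.112896) = 1 * 1.112896 = 1.112896, which rounds to 1.1129.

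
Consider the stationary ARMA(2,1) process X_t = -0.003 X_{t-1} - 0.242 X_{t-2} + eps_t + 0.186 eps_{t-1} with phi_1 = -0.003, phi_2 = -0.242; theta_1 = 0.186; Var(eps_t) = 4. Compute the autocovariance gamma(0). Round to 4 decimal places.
\gamma(0) = 4.3920

Multiply the model equation by X_{t-k} and take expectations. With theta_0 = psi_0 = 1 and psi_j the MA(infinity) weights, this gives
  gamma(k) - sum_i phi_i gamma(k-i) = c_k,
  c_k = sigma^2 * sum_{j=k..q} theta_j psi_{j-k}   (c_k = 0 for k > q),
using gamma(-m) = gamma(m).
psi-weights needed (psi_j = theta_j + sum_i phi_i psi_{j-i}):
  psi_1 = theta_1 + phi_1 = 0.186 + (-0.003) = 0.183
Right-hand sides:
  c_0 = sigma^2 (1 + theta_1 psi_1) = 4 * (1 + (0.186)(0.183)) = 4 * 1.034038 = 4.136152
  c_1 = sigma^2 theta_1 = 4 * (0.186) = 0.744
  c_2 = 0
Equations for k = 0, 1, 2 (AR order 2, c_2 = 0):
  (E0) gamma(0) = phi_1 gamma(1) + phi_2 gamma(2) + c_0
  (E1) gamma(1) = phi_1 gamma(0) + phi_2 gamma(1) + c_1
  (E2) gamma(2) = phi_1 gamma(1) + phi_2 gamma(0)
From (E1): gamma(1) = A gamma(0) + B with
  A = phi_1 / (1 - phi_2) = -0.003 / 1.242 = -0.002415,   B = c_1 / (1 - phi_2) = 0.744 / 1.242 = 0.599034.
Insert (E2) into (E0): gamma(0) (1 - phi_2^2) = phi_1 (1 + phi_2) gamma(1) + c_0.
  phi_1 (1 + phi_2) = (-0.003)(0.758) = -0.002274,   1 - phi_2^2 = 0.941436.
Replace gamma(1) by A gamma(0) + B and collect gamma(0):
  gamma(0) [0.941436 - (-0.002274)(-0.002415)] = (-0.002274)(0.599034) + 4.136152
  gamma(0) * 0.941431 = 4.13479
  gamma(0) = 4.13479 / 0.941431 = 4.392029.
Therefore gamma(0) = 4.3920 (to 4 decimal places).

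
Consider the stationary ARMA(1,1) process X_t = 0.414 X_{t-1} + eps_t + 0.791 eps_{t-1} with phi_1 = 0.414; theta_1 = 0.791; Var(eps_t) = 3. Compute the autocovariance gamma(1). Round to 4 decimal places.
\gamma(1) = 5.7914

Multiply the model equation by X_{t-k} and take expectations. With theta_0 = psi_0 = 1 and psi_j the MA(infinity) weights, this gives
  gamma(k) - sum_i phi_i gamma(k-i) = c_k,
  c_k = sigma^2 * sum_{j=k..q} theta_j psi_{j-k}   (c_k = 0 for k > q),
using gamma(-m) = gamma(m).
psi-weights needed (psi_j = theta_j + sum_i phi_i psi_{j-i}):
  psi_1 = theta_1 + phi_1 = 0.791 + (0.414) = 1.205
Right-hand sides:
  c_0 = sigma^2 (1 + theta_1 psi_1) = 3 * (1 + (0.791)(1.205)) = 3 * 1.953155 = 5.859465
  c_1 = sigma^2 theta_1 = 3 * (0.791) = 2.373
  c_2 = 0
Equations for k = 0 and k = 1 (AR order 1):
  gamma(0) = phi_1 gamma(1) + c_0
  gamma(1) = phi_1 gamma(0) + c_1
Substituting the second into the first: gamma(0) (1 - phi_1^2) = c_0 + phi_1 c_1, so
  gamma(0) = (c_0 + phi_1 c_1) / (1 - phi_1^2) = (5.859465 + (0.414)(2.373)) / (1 - (0.414)^2) = 6.841887 / 0.828604 = 8.257125.
  gamma(1) = phi_1 gamma(0) + c_1 = (0.414)(8.257125) + (2.373) = 5.79145.
Therefore gamma(1) = 5.7914 (to 4 decimal places).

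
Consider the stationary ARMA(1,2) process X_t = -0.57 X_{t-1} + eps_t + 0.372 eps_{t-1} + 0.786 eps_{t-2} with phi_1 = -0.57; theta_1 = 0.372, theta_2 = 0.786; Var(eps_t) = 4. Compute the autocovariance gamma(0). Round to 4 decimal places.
\gamma(0) = 8.9440

Multiply the model equation by X_{t-k} and take expectations. With theta_0 = psi_0 = 1 and psi_j the MA(infinity) weights, this gives
  gamma(k) - sum_i phi_i gamma(k-i) = c_k,
  c_k = sigma^2 * sum_{j=k..q} theta_j psi_{j-k}   (c_k = 0 for k > q),
using gamma(-m) = gamma(m).
psi-weights needed (psi_j = theta_j + sum_i phi_i psi_{j-i}):
  psi_1 = theta_1 + phi_1 = 0.372 + (-0.57) = -0.198
  psi_2 = theta_2 + phi_1 psi_1 = 0.786 + (-0.57)(-0.198) = 0.89886
Right-hand sides:
  c_0 = sigma^2 (1 + theta_1 psi_1 + theta_2 psi_2) = 4 * (1 + (0.372)(-0.198) + (0.786)(0.89886)) = 4 * 1.632848 = 6.531392
  c_1 = sigma^2 (theta_1 + theta_2 psi_1) = 4 * (0.372 + (0.786)(-0.198)) = 0.865488
  c_2 = sigma^2 theta_2 = 4 * (0.786) = 3.144
Equations for k = 0 and k = 1 (AR order 1):
  gamma(0) = phi_1 gamma(1) + c_0
  gamma(1) = phi_1 gamma(0) + c_1
Substituting the second into the first: gamma(0) (1 - phi_1^2) = c_0 + phi_1 c_1, so
  gamma(0) = (c_0 + phi_1 c_1) / (1 - phi_1^2) = (6.531392 + (-0.57)(0.865488)) / (1 - (-0.57)^2) = 6.038064 / 0.6751 = 8.943954.
Therefore gamma(0) = 8.9440 (to 4 decimal places).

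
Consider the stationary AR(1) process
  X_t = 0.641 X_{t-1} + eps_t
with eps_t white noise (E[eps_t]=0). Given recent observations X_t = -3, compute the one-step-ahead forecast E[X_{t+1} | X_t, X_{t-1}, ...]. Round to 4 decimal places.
E[X_{t+1} \mid \mathcal F_t] = -1.9230

For an AR(p) model X_t = c + sum_i phi_i X_{t-i} + eps_t, the
one-step-ahead conditional mean is
  E[X_{t+1} | X_t, ...] = c + sum_i phi_i X_{t+1-i}.
Substitute known values:
  E[X_{t+1} | ...] = (0.641) * (-3)
                   = -1.9230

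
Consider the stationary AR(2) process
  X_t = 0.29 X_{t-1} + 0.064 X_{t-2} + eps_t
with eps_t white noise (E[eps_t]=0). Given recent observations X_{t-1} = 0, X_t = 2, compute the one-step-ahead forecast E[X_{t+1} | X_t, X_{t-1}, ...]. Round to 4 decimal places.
E[X_{t+1} \mid \mathcal F_t] = 0.5800

For an AR(p) model X_t = c + sum_i phi_i X_{t-i} + eps_t, the
one-step-ahead conditional mean is
  E[X_{t+1} | X_t, ...] = c + sum_i phi_i X_{t+1-i}.
Substitute known values:
  E[X_{t+1} | ...] = (0.29) * (2) + (0.064) * (0)
                   = 0.5800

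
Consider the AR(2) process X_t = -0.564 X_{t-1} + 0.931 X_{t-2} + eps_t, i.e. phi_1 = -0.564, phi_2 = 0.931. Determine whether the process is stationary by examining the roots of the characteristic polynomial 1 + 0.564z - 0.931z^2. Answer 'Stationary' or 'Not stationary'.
\text{Not stationary}

The AR(p) characteristic polynomial is P(z) = 1 + 0.564z - 0.931z^2.
Stationarity requires all roots to lie outside the unit circle, i.e. |z| > 1 for every root.
Set 1 + (0.564) z + (-0.931) z^2 = 0, i.e. a z^2 + b z + c = 0 with a = -0.931, b = 0.564, c = 1.
Discriminant D = b^2 - 4ac = (0.564)^2 - 4*(-0.931)*1 = 0.318096 - (-3.724) = 4.042096.
D >= 0, so the roots are real: z = (-b +/- sqrt(D)) / (2a) = (-0.564 +/- 2.010496) / (-1.862).
  z_1 = (-0.564 + 2.010496) / (-1.862) = -0.7769,   |z_1| = 0.7769.
  z_2 = (-0.564 - 2.010496) / (-1.862) = 1.3827,   |z_2| = 1.3827.
Moduli of all roots: 0.7769, 1.3827.
All moduli strictly greater than 1? No.
Verdict: Not stationary.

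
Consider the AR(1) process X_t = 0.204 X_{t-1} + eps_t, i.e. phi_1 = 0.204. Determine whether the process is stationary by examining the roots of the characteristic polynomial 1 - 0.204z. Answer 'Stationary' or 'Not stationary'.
\text{Stationary}

The AR(p) characteristic polynomial is P(z) = 1 - 0.204z.
Stationarity requires all roots to lie outside the unit circle, i.e. |z| > 1 for every root.
This is linear in z: 1 + (-0.204) z = 0  =>  z = -1/(-0.204) = 4.901961,  |z| = 4.901961.
Moduli of all roots: 4.9020.
All moduli strictly greater than 1? Yes.
Verdict: Stationary.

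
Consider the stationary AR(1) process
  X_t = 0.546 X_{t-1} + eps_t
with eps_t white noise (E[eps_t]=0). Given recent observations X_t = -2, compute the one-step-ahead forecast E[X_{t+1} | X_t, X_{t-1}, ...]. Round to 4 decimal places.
E[X_{t+1} \mid \mathcal F_t] = -1.0920

For an AR(p) model X_t = c + sum_i phi_i X_{t-i} + eps_t, the
one-step-ahead conditional mean is
  E[X_{t+1} | X_t, ...] = c + sum_i phi_i X_{t+1-i}.
Substitute known values:
  E[X_{t+1} | ...] = (0.546) * (-2)
                   = -1.0920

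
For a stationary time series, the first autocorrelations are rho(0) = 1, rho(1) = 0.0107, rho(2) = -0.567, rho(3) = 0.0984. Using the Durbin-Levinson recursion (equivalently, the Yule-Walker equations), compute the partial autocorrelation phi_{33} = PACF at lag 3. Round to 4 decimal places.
\phi_{33} = 0.1681

The PACF at lag k is phi_{kk}, the last component of the solution
to the Yule-Walker system G_k phi = r_k where
  (G_k)_{ij} = rho(|i - j|), (r_k)_i = rho(i), i,j = 1..k.
Equivalently, Durbin-Levinson gives phi_{kk} iteratively:
  phi_{11} = rho(1)
  phi_{kk} = [rho(k) - sum_{j=1..k-1} phi_{k-1,j} rho(k-j)]
            / [1 - sum_{j=1..k-1} phi_{k-1,j} rho(j)],
  phi_{k,j} = phi_{k-1,j} - phi_{kk} phi_{k-1,k-j},  j = 1..k-1.
Step k = 1:
  phi_11 = rho(1) = 0.0107.
Step k = 2:
  phi_22 = [rho(2) - phi_11 rho(1)] / [1 - phi_11 rho(1)] = [-0.567 - (0.0107)(0.0107)] / [1 - (0.0107)(0.0107)]
         = -0.56711449 / 0.99988551 = -0.567179.
  Update: phi_21 = phi_11 - phi_22 phi_11 = 0.0107 - (-0.567179)(0.0107) = 0.016769.
Step k = 3:
  phi_33 = [rho(3) - phi_21 rho(2) - phi_22 rho(1)] / [1 - phi_21 rho(1) - phi_22 rho(2)]
    numerator   = 0.0984 - (0.016769)(-0.567) - (-0.567179)(0.0107) = 0.11397674
    denominator = 1 - (0.016769)(0.0107) - (-0.567179)(-0.567) = 0.67822984
  phi_33 = 0.11397674 / 0.67822984 = 0.1681.
Therefore phi_{33} = 0.1681.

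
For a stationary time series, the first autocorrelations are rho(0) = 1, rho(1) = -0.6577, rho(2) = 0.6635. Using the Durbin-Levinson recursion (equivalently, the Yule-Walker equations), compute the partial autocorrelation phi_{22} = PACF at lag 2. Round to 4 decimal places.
\phi_{22} = 0.4070

The PACF at lag k is phi_{kk}, the last component of the solution
to the Yule-Walker system G_k phi = r_k where
  (G_k)_{ij} = rho(|i - j|), (r_k)_i = rho(i), i,j = 1..k.
Equivalently, Durbin-Levinson gives phi_{kk} iteratively:
  phi_{11} = rho(1)
  phi_{kk} = [rho(k) - sum_{j=1..k-1} phi_{k-1,j} rho(k-j)]
            / [1 - sum_{j=1..k-1} phi_{k-1,j} rho(j)],
  phi_{k,j} = phi_{k-1,j} - phi_{kk} phi_{k-1,k-j},  j = 1..k-1.
Step k = 1:
  phi_11 = rho(1) = -0.6577.
Step k = 2:
  phi_22 = [rho(2) - phi_11 rho(1)] / [1 - phi_11 rho(1)] = [0.6635 - (-0.6577)(-0.6577)] / [1 - (-0.6577)(-0.6577)]
         = 0.23093071 / 0.56743071 = 0.407.
Therefore phi_{22} = 0.4070.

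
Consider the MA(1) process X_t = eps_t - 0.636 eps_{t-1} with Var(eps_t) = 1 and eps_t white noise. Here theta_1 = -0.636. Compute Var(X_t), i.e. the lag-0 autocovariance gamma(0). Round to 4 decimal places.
\gamma(0) = 1.4045

For an MA(q) process X_t = eps_t + sum_i theta_i eps_{t-i} with
Var(eps_t) = sigma^2, the variance is
  gamma(0) = sigma^2 * (1 + sum_i theta_i^2).
  sum_i theta_i^2 = (-0.636)^2 = 0.404496.
  gamma(0) = 1 * (1 + 0.404496) = 1 * 1.404496 = 1.404496, which rounds to 1.4045.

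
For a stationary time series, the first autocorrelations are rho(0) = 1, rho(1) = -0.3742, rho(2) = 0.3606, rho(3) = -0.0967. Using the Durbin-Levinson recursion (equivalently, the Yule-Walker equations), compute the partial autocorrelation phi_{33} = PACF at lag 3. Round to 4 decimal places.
\phi_{33} = 0.1240

The PACF at lag k is phi_{kk}, the last component of the solution
to the Yule-Walker system G_k phi = r_k where
  (G_k)_{ij} = rho(|i - j|), (r_k)_i = rho(i), i,j = 1..k.
Equivalently, Durbin-Levinson gives phi_{kk} iteratively:
  phi_{11} = rho(1)
  phi_{kk} = [rho(k) - sum_{j=1..k-1} phi_{k-1,j} rho(k-j)]
            / [1 - sum_{j=1..k-1} phi_{k-1,j} rho(j)],
  phi_{k,j} = phi_{k-1,j} - phi_{kk} phi_{k-1,k-j},  j = 1..k-1.
Step k = 1:
  phi_11 = rho(1) = -0.3742.
Step k = 2:
  phi_22 = [rho(2) - phi_11 rho(1)] / [1 - phi_11 rho(1)] = [0.3606 - (-0.3742)(-0.3742)] / [1 - (-0.3742)(-0.3742)]
         = 0.22057436 / 0.85997436 = 0.256489.
  Update: phi_21 = phi_11 - phi_22 phi_11 = -0.3742 - (0.256489)(-0.3742) = -0.278222.
Step k = 3:
  phi_33 = [rho(3) - phi_21 rho(2) - phi_22 rho(1)] / [1 - phi_21 rho(1) - phi_22 rho(2)]
    numerator   = -0.0967 - (-0.278222)(0.3606) - (0.256489)(-0.3742) = 0.09960508
    denominator = 1 - (-0.278222)(-0.3742) - (0.256489)(0.3606) = 0.80339936
  phi_33 = 0.09960508 / 0.80339936 = 0.124.
Therefore phi_{33} = 0.1240.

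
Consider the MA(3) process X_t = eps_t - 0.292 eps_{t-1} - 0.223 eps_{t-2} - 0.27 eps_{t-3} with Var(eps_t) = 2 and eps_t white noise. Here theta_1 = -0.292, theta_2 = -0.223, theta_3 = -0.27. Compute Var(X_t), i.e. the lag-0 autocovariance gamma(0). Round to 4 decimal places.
\gamma(0) = 2.4158

For an MA(q) process X_t = eps_t + sum_i theta_i eps_{t-i} with
Var(eps_t) = sigma^2, the variance is
  gamma(0) = sigma^2 * (1 + sum_i theta_i^2).
  sum_i theta_i^2 = (-0.292)^2 + (-0.223)^2 + (-0.27)^2 = 0.085264 + 0.049729 + 0.0729 = 0.207893.
  gamma(0) = 2 * (1 + 0.207893) = 2 * 1.207893 = 2.415786, which rounds to 2.4158.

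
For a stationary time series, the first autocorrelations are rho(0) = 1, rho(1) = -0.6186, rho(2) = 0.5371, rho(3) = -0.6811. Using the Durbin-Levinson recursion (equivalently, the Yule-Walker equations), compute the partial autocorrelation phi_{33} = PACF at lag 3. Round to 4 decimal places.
\phi_{33} = -0.4790

The PACF at lag k is phi_{kk}, the last component of the solution
to the Yule-Walker system G_k phi = r_k where
  (G_k)_{ij} = rho(|i - j|), (r_k)_i = rho(i), i,j = 1..k.
Equivalently, Durbin-Levinson gives phi_{kk} iteratively:
  phi_{11} = rho(1)
  phi_{kk} = [rho(k) - sum_{j=1..k-1} phi_{k-1,j} rho(k-j)]
            / [1 - sum_{j=1..k-1} phi_{k-1,j} rho(j)],
  phi_{k,j} = phi_{k-1,j} - phi_{kk} phi_{k-1,k-j},  j = 1..k-1.
Step k = 1:
  phi_11 = rho(1) = -0.6186.
Step k = 2:
  phi_22 = [rho(2) - phi_11 rho(1)] / [1 - phi_11 rho(1)] = [0.5371 - (-0.6186)(-0.6186)] / [1 - (-0.6186)(-0.6186)]
         = 0.15443404 / 0.61733404 = 0.250163.
  Update: phi_21 = phi_11 - phi_22 phi_11 = -0.6186 - (0.250163)(-0.6186) = -0.463849.
Step k = 3:
  phi_33 = [rho(3) - phi_21 rho(2) - phi_22 rho(1)] / [1 - phi_21 rho(1) - phi_22 rho(2)]
    numerator   = -0.6811 - (-0.463849)(0.5371) - (0.250163)(-0.6186) = -0.27721582
    denominator = 1 - (-0.463849)(-0.6186) - (0.250163)(0.5371) = 0.57870038
  phi_33 = -0.27721582 / 0.57870038 = -0.479.
Therefore phi_{33} = -0.4790.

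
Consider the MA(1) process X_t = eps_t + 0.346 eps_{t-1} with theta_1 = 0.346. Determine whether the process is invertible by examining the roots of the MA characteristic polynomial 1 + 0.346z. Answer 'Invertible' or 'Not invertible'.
\text{Invertible}

The MA(q) characteristic polynomial is P(z) = 1 + 0.346z.
Invertibility requires all roots to lie outside the unit circle, i.e. |z| > 1 for every root.
This is linear in z: 1 + (0.346) z = 0  =>  z = -1/(0.346) = -2.890173,  |z| = 2.890173.
Moduli of all roots: 2.8902.
All moduli strictly greater than 1? Yes.
Verdict: Invertible.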